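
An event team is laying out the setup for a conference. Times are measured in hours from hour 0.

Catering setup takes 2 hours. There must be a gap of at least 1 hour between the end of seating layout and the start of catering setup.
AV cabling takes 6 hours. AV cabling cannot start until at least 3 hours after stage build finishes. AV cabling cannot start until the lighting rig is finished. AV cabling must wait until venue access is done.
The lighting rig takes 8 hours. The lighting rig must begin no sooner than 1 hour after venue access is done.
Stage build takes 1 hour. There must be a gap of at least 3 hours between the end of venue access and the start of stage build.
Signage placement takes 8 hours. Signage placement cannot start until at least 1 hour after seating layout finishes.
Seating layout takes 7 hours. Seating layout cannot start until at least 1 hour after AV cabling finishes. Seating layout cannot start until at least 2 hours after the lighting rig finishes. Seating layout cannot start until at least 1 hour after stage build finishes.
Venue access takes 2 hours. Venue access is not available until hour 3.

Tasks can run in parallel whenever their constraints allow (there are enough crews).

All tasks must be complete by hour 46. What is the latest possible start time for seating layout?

Nothing follows signage placement; the deadline of hour 46 is its only limit. It must start by 46 − 8 = hour 38.
Nothing follows catering setup; the deadline of hour 46 is its only limit. It must start by 46 − 2 = hour 44.
Seating layout feeds signage placement (must start by hour 38, minus 1-hour gap → hour 37); catering setup (must start by hour 44, minus 1-hour gap → hour 43). Taking the minimum, seating layout must finish by hour 37 and start by 37 − 7 = hour 30.

30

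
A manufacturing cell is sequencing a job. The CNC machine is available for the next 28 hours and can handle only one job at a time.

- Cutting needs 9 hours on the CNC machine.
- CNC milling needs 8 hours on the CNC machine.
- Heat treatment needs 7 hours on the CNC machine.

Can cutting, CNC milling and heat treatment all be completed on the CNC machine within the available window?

Running back to back, the jobs need 9 + 8 + 7 = 24 hours on the CNC machine.
Since 24 ≤ 28, they fit within the window.

Yes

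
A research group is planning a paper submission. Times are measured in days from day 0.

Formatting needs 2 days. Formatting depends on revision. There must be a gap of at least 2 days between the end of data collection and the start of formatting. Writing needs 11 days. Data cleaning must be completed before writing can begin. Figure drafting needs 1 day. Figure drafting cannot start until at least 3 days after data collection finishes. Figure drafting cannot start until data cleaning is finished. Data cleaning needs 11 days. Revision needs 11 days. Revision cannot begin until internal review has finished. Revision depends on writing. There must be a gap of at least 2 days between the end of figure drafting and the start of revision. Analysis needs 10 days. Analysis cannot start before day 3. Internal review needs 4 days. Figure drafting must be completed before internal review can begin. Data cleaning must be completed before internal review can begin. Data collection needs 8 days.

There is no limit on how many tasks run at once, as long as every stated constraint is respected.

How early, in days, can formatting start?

33

Nothing blocks data cleaning, so it runs from day 0 to day 11.
After data cleaning (finishes day 11), writing can start at day 11 and finishes at day 22.
Data collection can start immediately at day 0; it finishes at day 8.
For figure drafting: data collection (finishes day 8, plus 3-day gap → day 11); data cleaning (finishes day 11). Taking the maximum gives a start of day 11, and it finishes at 11 + 1 = day 12.
Internal review cannot start until figure drafting (finishes day 12); data cleaning (finishes day 11). The controlling bound is day 12, so internal review finishes at 12 + 4 = day 16.
Revision cannot start until internal review (finishes day 16); writing (finishes day 22); figure drafting (finishes day 12, plus 2-day gap → day 14). The controlling bound is day 22, so revision finishes at 22 + 11 = day 33.
Formatting waits on revision (finishes day 33); data collection (finishes day 8, plus 2-day gap → day 10). The latest of these is day 33, which is the earliest formatting can start.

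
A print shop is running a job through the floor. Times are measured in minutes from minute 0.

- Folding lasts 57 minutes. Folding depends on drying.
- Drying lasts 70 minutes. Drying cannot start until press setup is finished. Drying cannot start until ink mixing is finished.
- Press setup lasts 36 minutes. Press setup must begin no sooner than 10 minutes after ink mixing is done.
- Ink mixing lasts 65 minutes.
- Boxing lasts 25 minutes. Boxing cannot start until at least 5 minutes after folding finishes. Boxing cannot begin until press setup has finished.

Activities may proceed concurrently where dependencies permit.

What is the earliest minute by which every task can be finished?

268

Ink mixing can start immediately at minute 0; it finishes at minute 65.
Press setup cannot begin until ink mixing (finishes minute 65, plus 10-minute gap → minute 75). It runs from minute 75 to 75 + 36 = minute 111.
Drying has to wait for press setup (finishes minute 111); ink mixing (finishes minute 65). The latest of these is minute 111, so drying runs minute 111 to 111 + 70 = minute 181.
After drying (finishes minute 181), folding can start at minute 181 and finishes at minute 238.
Boxing needs all of folding (finishes minute 238, plus 5-minute gap → minute 243); press setup (finishes minute 111). That puts its earliest start at minute 243; it finishes at 243 + 25 = minute 268.
All tasks are finished once the last one completes. Finish times: Ink mixing at 65, Press setup at 111, Drying at 181, Folding at 238, Boxing at 268. The latest is minute 268.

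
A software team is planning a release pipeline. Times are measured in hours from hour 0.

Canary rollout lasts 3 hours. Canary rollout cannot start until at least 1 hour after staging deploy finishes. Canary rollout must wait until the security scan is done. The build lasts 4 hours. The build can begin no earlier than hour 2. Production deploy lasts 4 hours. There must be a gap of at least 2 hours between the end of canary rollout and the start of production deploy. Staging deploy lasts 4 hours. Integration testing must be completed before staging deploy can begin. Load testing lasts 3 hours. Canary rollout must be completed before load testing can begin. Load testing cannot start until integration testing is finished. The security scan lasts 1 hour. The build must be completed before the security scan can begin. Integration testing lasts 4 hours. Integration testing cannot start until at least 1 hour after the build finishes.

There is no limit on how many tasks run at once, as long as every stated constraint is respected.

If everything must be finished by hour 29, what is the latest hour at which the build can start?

Nothing follows load testing; the deadline of hour 29 is its only limit. It must start by 29 − 3 = hour 26.
Production deploy has no dependents, so it just needs to finish by hour 29. Starting by 29 − 4 = hour 25 achieves that.
For canary rollout: load testing (must start by hour 26); production deploy (must start by hour 25, minus 2-hour gap → hour 23). The most restrictive is hour 23; with a 3-hour duration, canary rollout must start by hour 20.
Staging deploy must finish before canary rollout (must start by hour 20, minus 1-hour gap → hour 19). With a 4-hour duration, staging deploy must start by 19 − 4 = hour 15.
For integration testing: staging deploy (must start by hour 15); load testing (must start by hour 26). The most restrictive is hour 15; with a 4-hour duration, integration testing must start by hour 11.
The security scan feeds into canary rollout (must start by hour 20); so the security scan must finish by hour 20 and therefore start by hour 19.
The build has several dependents: integration testing (must start by hour 11, minus 1-hour gap → hour 10); the security scan (must start by hour 19). The earliest of those limits is hour 10, so the build must start by 10 − 4 = hour 6.

6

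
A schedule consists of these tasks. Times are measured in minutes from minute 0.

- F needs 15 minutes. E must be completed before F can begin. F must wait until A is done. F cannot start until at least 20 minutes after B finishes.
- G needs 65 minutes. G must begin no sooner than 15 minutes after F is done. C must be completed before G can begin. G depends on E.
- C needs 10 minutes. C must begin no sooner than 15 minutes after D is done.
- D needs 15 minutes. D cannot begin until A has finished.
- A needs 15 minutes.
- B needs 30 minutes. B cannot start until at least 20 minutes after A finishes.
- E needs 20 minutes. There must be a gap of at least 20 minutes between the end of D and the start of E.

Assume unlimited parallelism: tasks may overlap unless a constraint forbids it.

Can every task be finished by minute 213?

Yes

A can start immediately at minute 0; it finishes at minute 15.
After A (finishes minute 15), D can start at minute 15 and finishes at minute 30.
E waits on D (finishes minute 30, plus 20-minute gap → minute 50), so it starts at minute 50 and finishes at 50 + 20 = minute 70.
C waits on D (finishes minute 30, plus 15-minute gap → minute 45), so it starts at minute 45 and finishes at 45 + 10 = minute 55.
B waits on A (finishes minute 15, plus 20-minute gap → minute 35), so it starts at minute 35 and finishes at 35 + 30 = minute 65.
F needs all of E (finishes minute 70); A (finishes minute 15); B (finishes minute 65, plus 20-minute gap → minute 85). That puts its earliest start at minute 85; it finishes at 85 + 15 = minute 100.
G has to wait for F (finishes minute 100, plus 15-minute gap → minute 115); C (finishes minute 55); E (finishes minute 70). The latest of these is minute 115, so G runs minute 115 to 115 + 65 = minute 180.
Every task is finished by minute 180, which is no later than the deadline of 213, so the schedule is feasible.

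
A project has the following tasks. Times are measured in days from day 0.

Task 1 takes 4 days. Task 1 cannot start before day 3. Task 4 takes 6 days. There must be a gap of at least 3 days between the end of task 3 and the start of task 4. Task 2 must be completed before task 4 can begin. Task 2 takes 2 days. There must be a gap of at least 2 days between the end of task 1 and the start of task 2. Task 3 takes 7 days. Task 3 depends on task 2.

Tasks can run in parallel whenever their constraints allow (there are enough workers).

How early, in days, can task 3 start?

11

After its own release at day 3, task 1 can start at day 3 and finishes at day 7.
Task 2 cannot begin until task 1 (finishes day 7, plus 2-day gap → day 9). It runs from day 9 to 9 + 2 = day 11.
Task 3 waits on task 2 (finishes day 11), so the earliest it can start is day 11.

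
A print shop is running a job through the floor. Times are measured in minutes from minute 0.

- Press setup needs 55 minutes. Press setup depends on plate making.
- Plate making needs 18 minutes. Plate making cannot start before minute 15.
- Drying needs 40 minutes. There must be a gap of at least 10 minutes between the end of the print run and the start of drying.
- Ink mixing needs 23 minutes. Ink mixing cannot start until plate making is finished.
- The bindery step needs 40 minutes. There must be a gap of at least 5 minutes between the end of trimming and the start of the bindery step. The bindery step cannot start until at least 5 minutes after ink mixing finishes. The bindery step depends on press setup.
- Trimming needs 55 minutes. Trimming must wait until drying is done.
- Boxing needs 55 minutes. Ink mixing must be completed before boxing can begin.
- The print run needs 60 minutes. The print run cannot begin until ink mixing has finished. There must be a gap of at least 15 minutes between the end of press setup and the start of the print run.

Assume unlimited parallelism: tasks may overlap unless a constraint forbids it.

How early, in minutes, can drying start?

Plate making cannot begin until its own release at minute 15. It runs from minute 15 to 15 + 18 = minute 33.
After plate making (finishes minute 33), press setup can start at minute 33 and finishes at minute 88.
Ink mixing waits on plate making (finishes minute 33), so it starts at minute 33 and finishes at 33 + 23 = minute 56.
The print run has to wait for ink mixing (finishes minute 56); press setup (finishes minute 88, plus 15-minute gap → minute 103). The latest of these is minute 103, so the print run runs minute 103 to 103 + 60 = minute 163.
Drying waits on the print run (finishes minute 163, plus 10-minute gap → minute 173), so the earliest it can start is minute 173.

173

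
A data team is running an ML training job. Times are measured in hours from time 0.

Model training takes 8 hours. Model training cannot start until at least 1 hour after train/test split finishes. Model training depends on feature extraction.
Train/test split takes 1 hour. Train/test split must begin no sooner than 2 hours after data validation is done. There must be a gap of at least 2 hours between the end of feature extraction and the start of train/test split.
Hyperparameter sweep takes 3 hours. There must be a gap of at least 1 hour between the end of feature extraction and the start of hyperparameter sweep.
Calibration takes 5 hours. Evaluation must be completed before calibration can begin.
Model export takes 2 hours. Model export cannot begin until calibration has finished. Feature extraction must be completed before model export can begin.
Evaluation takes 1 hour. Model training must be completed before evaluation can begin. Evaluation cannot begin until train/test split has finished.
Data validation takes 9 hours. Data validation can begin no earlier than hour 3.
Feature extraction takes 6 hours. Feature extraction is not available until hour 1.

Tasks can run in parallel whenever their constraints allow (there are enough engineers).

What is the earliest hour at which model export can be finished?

32

Feature extraction waits on its own release at hour 1, so it starts at hour 1 and finishes at 1 + 6 = hour 7.
Data validation cannot begin until its own release at hour 3. It runs from hour 3 to 3 + 9 = hour 12.
Train/test split has to wait for data validation (finishes hour 12, plus 2-hour gap → hour 14); feature extraction (finishes hour 7, plus 2-hour gap → hour 9). The latest of these is hour 14, so train/test split runs hour 14 to 14 + 1 = hour 15.
Model training has to wait for train/test split (finishes hour 15, plus 1-hour gap → hour 16); feature extraction (finishes hour 7). The latest of these is hour 16, so model training runs hour 16 to 16 + 8 = hour 24.
Evaluation has to wait for model training (finishes hour 24); train/test split (finishes hour 15). The latest of these is hour 24, so evaluation runs hour 24 to 24 + 1 = hour 25.
After evaluation (finishes hour 25), calibration can start at hour 25 and finishes at hour 30.
For model export: calibration (finishes hour 30); feature extraction (finishes hour 7). Taking the maximum gives a start of hour 30, and it finishes at 30 + 2 = hour 32.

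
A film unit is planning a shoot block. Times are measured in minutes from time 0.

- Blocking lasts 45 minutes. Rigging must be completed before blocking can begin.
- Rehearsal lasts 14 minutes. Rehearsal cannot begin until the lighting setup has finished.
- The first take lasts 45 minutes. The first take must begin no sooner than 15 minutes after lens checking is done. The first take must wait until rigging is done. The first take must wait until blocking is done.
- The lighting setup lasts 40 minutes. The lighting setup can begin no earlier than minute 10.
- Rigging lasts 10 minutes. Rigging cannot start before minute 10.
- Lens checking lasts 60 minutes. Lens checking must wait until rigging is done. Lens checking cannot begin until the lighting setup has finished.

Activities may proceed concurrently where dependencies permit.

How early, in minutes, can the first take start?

125

The lighting setup cannot begin until its own release at minute 10. It runs from minute 10 to 10 + 40 = minute 50.
After its own release at minute 10, rigging can start at minute 10 and finishes at minute 20.
Blocking cannot begin until rigging (finishes minute 20). It runs from minute 20 to 20 + 45 = minute 65.
For lens checking: rigging (finishes minute 20); the lighting setup (finishes minute 50). Taking the maximum gives a start of minute 50, and it finishes at 50 + 60 = minute 110.
The first take waits on lens checking (finishes minute 110, plus 15-minute gap → minute 125); rigging (finishes minute 20); blocking (finishes minute 65). The latest of these is minute 125, which is the earliest the first take can start.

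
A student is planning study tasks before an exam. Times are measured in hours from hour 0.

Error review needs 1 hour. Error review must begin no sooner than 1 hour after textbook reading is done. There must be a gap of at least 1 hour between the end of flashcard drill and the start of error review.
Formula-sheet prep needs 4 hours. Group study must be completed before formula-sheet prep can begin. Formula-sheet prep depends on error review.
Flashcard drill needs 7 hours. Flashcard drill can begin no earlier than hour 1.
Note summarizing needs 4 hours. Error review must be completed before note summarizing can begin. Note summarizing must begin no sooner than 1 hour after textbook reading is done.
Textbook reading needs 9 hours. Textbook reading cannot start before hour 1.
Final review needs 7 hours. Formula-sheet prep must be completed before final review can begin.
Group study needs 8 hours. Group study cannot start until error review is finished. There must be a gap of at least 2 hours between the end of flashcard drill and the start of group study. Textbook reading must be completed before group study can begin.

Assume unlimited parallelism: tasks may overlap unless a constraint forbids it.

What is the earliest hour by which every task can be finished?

After its own release at hour 1, flashcard drill can start at hour 1 and finishes at hour 8.
Textbook reading waits on its own release at hour 1, so it starts at hour 1 and finishes at 1 + 9 = hour 10.
Error review needs all of textbook reading (finishes hour 10, plus 1-hour gap → hour 11); flashcard drill (finishes hour 8, plus 1-hour gap → hour 9). That puts its earliest start at hour 11; it finishes at 11 + 1 = hour 12.
Note summarizing cannot start until error review (finishes hour 12); textbook reading (finishes hour 10, plus 1-hour gap → hour 11). The controlling bound is hour 12, so note summarizing finishes at 12 + 4 = hour 16.
Group study needs all of error review (finishes hour 12); flashcard drill (finishes hour 8, plus 2-hour gap → hour 10); textbook reading (finishes hour 10). That puts its earliest start at hour 12; it finishes at 12 + 8 = hour 20.
Formula-sheet prep cannot start until group study (finishes hour 20); error review (finishes hour 12). The controlling bound is hour 20, so formula-sheet prep finishes at 20 + 4 = hour 24.
Final review waits on formula-sheet prep (finishes hour 24), so it starts at hour 24 and finishes at 24 + 7 = hour 31.
All tasks are finished once the last one completes. Finish times: Textbook reading at 10, Flashcard drill at 8, Error review at 12, Group study at 20, Note summarizing at 16, Formula-sheet prep at 24, Final review at 31. The latest is hour 31.

31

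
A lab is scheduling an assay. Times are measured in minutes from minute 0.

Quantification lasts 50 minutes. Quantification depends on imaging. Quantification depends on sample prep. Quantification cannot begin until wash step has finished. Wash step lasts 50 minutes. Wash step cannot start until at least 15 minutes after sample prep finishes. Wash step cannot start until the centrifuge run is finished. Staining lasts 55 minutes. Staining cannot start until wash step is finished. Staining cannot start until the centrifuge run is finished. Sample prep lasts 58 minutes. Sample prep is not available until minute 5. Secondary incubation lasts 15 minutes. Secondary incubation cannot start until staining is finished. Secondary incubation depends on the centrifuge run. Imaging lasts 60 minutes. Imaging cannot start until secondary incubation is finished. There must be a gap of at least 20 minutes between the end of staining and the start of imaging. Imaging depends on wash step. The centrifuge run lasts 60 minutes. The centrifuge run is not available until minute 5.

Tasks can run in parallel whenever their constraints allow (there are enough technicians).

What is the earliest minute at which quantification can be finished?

The centrifuge run cannot begin until its own release at minute 5. It runs from minute 5 to 5 + 60 = minute 65.
After its own release at minute 5, sample prep can start at minute 5 and finishes at minute 63.
Wash step needs all of sample prep (finishes minute 63, plus 15-minute gap → minute 78); the centrifuge run (finishes minute 65). That puts its earliest start at minute 78; it finishes at 78 + 50 = minute 128.
Staining has to wait for wash step (finishes minute 128); the centrifuge run (finishes minute 65). The latest of these is minute 128, so staining runs minute 128 to 128 + 55 = minute 183.
Secondary incubation needs all of staining (finishes minute 183); the centrifuge run (finishes minute 65). That puts its earliest start at minute 183; it finishes at 183 + 15 = minute 198.
Imaging has to wait for secondary incubation (finishes minute 198); staining (finishes minute 183, plus 20-minute gap → minute 203); wash step (finishes minute 128). The latest of these is minute 203, so imaging runs minute 203 to 203 + 60 = minute 263.
Quantification needs all of imaging (finishes minute 263); sample prep (finishes minute 63); wash step (finishes minute 128). That puts its earliest start at minute 263; it finishes at 263 + 50 = minute 313.

313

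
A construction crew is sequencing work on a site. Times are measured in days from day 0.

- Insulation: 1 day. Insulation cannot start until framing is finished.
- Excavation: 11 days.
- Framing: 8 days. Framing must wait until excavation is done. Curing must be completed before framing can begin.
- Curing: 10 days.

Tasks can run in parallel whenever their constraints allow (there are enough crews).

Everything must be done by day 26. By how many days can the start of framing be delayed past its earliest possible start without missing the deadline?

Curing has no prerequisites, so it starts at day 0 and finishes at day 10.
Nothing blocks excavation, so it runs from day 0 to day 11.
Framing cannot start until excavation (finishes day 11); curing (finishes day 10). The controlling bound is day 11, so framing finishes at 11 + 8 = day 19.

Working backward from the deadline:
Insulation has no dependents, so it just needs to finish by day 26. Starting by 26 − 1 = day 25 achieves that.
Since insulation (must start by day 25) depends on it, framing must finish by day 25. Backing off its 8-day duration gives a latest start of day 17.
So framing can start as early as day 11 and as late as day 17, giving 17 − 11 = 6 days of slack.

6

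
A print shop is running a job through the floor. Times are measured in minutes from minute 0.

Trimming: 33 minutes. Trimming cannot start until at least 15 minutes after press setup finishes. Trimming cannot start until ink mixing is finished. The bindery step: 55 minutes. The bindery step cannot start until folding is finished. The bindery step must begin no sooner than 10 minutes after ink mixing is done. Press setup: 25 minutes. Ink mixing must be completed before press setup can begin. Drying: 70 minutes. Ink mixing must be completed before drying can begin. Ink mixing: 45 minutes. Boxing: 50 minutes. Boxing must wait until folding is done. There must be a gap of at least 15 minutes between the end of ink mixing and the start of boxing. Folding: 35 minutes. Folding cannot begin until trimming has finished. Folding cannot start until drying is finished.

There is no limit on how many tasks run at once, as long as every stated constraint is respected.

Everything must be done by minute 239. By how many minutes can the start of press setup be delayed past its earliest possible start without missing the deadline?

31

Nothing blocks ink mixing, so it runs from minute 0 to minute 45.
Press setup cannot begin until ink mixing (finishes minute 45). It runs from minute 45 to 45 + 25 = minute 70.

Working backward from the deadline:
Nothing follows the bindery step; the deadline of minute 239 is its only limit. It must start by 239 − 55 = minute 184.
Nothing follows boxing; the deadline of minute 239 is its only limit. It must start by 239 − 50 = minute 189.
Folding feeds the bindery step (must start by minute 184); boxing (must start by minute 189). Taking the minimum, folding must finish by minute 184 and start by 184 − 35 = minute 149.
Trimming feeds into folding (must start by minute 149); so trimming must finish by minute 149 and therefore start by minute 116.
Press setup must finish before trimming (must start by minute 116, minus 15-minute gap → minute 101). With a 25-minute duration, press setup must start by 101 − 25 = minute 76.
So press setup can start as early as minute 45 and as late as minute 76, giving 76 − 45 = 31 minutes of slack.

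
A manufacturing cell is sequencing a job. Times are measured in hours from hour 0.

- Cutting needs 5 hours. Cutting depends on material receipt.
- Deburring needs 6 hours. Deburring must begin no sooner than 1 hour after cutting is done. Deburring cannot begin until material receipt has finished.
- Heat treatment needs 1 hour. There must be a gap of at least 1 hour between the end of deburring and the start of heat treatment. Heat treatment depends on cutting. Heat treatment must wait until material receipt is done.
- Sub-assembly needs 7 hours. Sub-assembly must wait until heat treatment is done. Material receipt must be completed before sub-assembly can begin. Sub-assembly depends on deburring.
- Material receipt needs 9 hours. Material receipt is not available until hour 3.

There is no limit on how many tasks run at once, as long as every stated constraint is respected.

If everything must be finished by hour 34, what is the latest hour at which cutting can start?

13

Sub-assembly must finish by hour 34; it takes 7 hours, so it must start by 34 − 7 = hour 27.
Heat treatment has to be done before sub-assembly (must start by hour 27). That means finishing by hour 27, i.e. starting by 27 − 1 = hour 26.
Deburring must finish in time for heat treatment (must start by hour 26, minus 1-hour gap → hour 25); sub-assembly (must start by hour 27). The tightest is hour 25, so deburring must start by 25 − 6 = hour 19.
Cutting must finish in time for deburring (must start by hour 19, minus 1-hour gap → hour 18); heat treatment (must start by hour 26). The tightest is hour 18, so cutting must start by 18 − 5 = hour 13.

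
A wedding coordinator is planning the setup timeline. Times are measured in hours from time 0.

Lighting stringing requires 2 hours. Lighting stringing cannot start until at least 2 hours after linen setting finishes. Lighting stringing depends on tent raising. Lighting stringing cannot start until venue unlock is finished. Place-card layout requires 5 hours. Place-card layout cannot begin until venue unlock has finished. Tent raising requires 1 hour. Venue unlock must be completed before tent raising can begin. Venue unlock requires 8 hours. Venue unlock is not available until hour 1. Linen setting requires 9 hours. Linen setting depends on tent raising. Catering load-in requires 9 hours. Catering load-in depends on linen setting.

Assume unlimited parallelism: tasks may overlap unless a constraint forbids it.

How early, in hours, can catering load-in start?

Venue unlock waits on its own release at hour 1, so it starts at hour 1 and finishes at 1 + 8 = hour 9.
Tent raising cannot begin until venue unlock (finishes hour 9). It runs from hour 9 to 9 + 1 = hour 10.
Linen setting waits on tent raising (finishes hour 10), so it starts at hour 10 and finishes at 10 + 9 = hour 19.
Catering load-in waits on linen setting (finishes hour 19), so the earliest it can start is hour 19.

19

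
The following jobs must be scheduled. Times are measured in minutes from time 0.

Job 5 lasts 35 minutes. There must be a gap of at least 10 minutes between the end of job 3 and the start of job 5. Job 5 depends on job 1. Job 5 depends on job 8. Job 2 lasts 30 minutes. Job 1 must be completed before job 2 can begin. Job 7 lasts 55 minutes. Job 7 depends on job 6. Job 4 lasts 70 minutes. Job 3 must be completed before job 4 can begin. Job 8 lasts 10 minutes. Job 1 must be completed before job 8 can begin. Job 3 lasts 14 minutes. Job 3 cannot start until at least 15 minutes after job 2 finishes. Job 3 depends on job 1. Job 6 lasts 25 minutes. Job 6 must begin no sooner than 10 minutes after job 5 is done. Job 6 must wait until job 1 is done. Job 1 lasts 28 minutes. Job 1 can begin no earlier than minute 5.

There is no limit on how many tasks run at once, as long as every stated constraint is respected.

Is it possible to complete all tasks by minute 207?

No

After its own release at minute 5, job 1 can start at minute 5 and finishes at minute 33.
Job 8 cannot begin until job 1 (finishes minute 33). It runs from minute 33 to 33 + 10 = minute 43.
Job 2 cannot begin until job 1 (finishes minute 33). It runs from minute 33 to 33 + 30 = minute 63.
Job 3 needs all of job 2 (finishes minute 63, plus 15-minute gap → minute 78); job 1 (finishes minute 33). That puts its earliest start at minute 78; it finishes at 78 + 14 = minute 92.
Job 5 needs all of job 3 (finishes minute 92, plus 10-minute gap → minute 102); job 1 (finishes minute 33); job 8 (finishes minute 43). That puts its earliest start at minute 102; it finishes at 102 + 35 = minute 137.
Job 6 needs all of job 5 (finishes minute 137, plus 10-minute gap → minute 147); job 1 (finishes minute 33). That puts its earliest start at minute 147; it finishes at 147 + 25 = minute 172.
Job 7 cannot begin until job 6 (finishes minute 172). It runs from minute 172 to 172 + 55 = minute 227.
After job 3 (finishes minute 92), job 4 can start at minute 92 and finishes at minute 162.
The earliest everything can be done is minute 227, which is after the deadline of 207, so it is not possible.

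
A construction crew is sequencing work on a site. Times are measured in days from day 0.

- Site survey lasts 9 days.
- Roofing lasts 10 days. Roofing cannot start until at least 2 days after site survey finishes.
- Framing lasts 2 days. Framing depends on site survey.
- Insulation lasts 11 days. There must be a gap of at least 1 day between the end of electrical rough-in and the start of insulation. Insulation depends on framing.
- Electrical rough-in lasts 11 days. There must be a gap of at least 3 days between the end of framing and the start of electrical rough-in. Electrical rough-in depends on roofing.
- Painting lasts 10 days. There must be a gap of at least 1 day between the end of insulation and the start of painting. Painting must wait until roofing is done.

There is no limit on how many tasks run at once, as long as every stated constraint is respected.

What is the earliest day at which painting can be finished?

Site survey has no prerequisites, so it starts at day 0 and finishes at day 9.
Roofing waits on site survey (finishes day 9, plus 2-day gap → day 11), so it starts at day 11 and finishes at 11 + 10 = day 21.
Framing waits on site survey (finishes day 9), so it starts at day 9 and finishes at 9 + 2 = day 11.
Electrical rough-in has to wait for framing (finishes day 11, plus 3-day gap → day 14); roofing (finishes day 21). The latest of these is day 21, so electrical rough-in runs day 21 to 21 + 11 = day 32.
For insulation: electrical rough-in (finishes day 32, plus 1-day gap → day 33); framing (finishes day 11). Taking the maximum gives a start of day 33, and it finishes at 33 + 11 = day 44.
Painting cannot start until insulation (finishes day 44, plus 1-day gap → day 45); roofing (finishes day 21). The controlling bound is day 45, so painting finishes at 45 + 10 = day 55.

55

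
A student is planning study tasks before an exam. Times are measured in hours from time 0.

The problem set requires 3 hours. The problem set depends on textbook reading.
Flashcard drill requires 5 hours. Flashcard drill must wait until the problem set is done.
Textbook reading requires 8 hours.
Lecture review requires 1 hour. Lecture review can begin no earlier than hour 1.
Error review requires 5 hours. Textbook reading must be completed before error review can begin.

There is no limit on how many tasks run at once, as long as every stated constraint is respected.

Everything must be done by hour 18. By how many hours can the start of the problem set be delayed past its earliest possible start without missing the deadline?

Textbook reading has no prerequisites, so it starts at hour 0 and finishes at hour 8.
The problem set waits on textbook reading (finishes hour 8), so it starts at hour 8 and finishes at 8 + 3 = hour 11.

Working backward from the deadline:
To finish by hour 18, flashcard drill (duration 5) must start no later than hour 13.
Since flashcard drill (must start by hour 13) depends on it, the problem set must finish by hour 13. Backing off its 3-hour duration gives a latest start of hour 10.
So the problem set can start as early as hour 8 and as late as hour 10, giving 10 − 8 = 2 hours of slack.

2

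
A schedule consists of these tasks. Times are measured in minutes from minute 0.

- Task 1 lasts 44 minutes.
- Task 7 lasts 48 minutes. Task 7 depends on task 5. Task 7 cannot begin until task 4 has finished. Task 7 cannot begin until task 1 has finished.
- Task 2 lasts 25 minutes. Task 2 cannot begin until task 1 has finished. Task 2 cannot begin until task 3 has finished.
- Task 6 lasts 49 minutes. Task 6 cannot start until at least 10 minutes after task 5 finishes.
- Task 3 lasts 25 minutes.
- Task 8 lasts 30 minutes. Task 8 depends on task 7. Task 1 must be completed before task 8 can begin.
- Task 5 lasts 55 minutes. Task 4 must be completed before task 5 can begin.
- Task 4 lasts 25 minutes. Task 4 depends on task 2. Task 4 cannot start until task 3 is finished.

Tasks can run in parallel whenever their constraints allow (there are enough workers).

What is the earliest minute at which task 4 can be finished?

Task 3 can start immediately at minute 0; it finishes at minute 25.
Nothing blocks task 1, so it runs from minute 0 to minute 44.
For task 2: task 1 (finishes minute 44); task 3 (finishes minute 25). Taking the maximum gives a start of minute 44, and it finishes at 44 + 25 = minute 69.
Task 4 needs all of task 2 (finishes minute 69); task 3 (finishes minute 25). That puts its earliest start at minute 69; it finishes at 69 + 25 = minute 94.

94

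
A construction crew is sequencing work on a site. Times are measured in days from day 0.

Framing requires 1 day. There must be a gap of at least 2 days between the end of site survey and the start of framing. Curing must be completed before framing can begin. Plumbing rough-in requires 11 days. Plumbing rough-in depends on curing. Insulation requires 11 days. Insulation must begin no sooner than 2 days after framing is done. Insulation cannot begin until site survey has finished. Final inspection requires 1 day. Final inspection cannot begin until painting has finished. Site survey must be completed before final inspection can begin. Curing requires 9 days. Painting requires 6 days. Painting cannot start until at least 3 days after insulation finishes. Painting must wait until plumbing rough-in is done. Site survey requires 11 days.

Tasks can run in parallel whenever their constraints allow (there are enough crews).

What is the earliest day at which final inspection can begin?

Curing has no prerequisites, so it starts at day 0 and finishes at day 9.
Plumbing rough-in waits on curing (finishes day 9), so it starts at day 9 and finishes at 9 + 11 = day 20.
Site survey has no prerequisites, so it starts at day 0 and finishes at day 11.
Framing cannot start until site survey (finishes day 11, plus 2-day gap → day 13); curing (finishes day 9). The controlling bound is day 13, so framing finishes at 13 + 1 = day 14.
For insulation: framing (finishes day 14, plus 2-day gap → day 16); site survey (finishes day 11). Taking the maximum gives a start of day 16, and it finishes at 16 + 11 = day 27.
Painting needs all of insulation (finishes day 27, plus 3-day gap → day 30); plumbing rough-in (finishes day 20). That puts its earliest start at day 30; it finishes at 30 + 6 = day 36.
Final inspection waits on painting (finishes day 36); site survey (finishes day 11). The latest of these is day 36, which is the earliest final inspection can start.

36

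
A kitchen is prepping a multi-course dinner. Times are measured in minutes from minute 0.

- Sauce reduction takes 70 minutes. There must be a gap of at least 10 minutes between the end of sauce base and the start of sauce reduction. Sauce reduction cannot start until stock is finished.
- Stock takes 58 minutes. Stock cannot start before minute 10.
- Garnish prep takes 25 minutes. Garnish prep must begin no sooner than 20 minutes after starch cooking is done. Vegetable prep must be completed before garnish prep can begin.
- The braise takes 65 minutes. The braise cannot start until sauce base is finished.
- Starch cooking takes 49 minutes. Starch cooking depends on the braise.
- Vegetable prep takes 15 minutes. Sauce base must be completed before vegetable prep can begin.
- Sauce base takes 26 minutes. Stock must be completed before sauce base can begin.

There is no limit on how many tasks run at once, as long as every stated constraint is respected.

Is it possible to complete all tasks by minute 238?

After its own release at minute 10, stock can start at minute 10 and finishes at minute 68.
Sauce base cannot begin until stock (finishes minute 68). It runs from minute 68 to 68 + 26 = minute 94.
Sauce reduction needs all of sauce base (finishes minute 94, plus 10-minute gap → minute 104); stock (finishes minute 68). That puts its earliest start at minute 104; it finishes at 104 + 70 = minute 174.
After sauce base (finishes minute 94), vegetable prep can start at minute 94 and finishes at minute 109.
After sauce base (finishes minute 94), the braise can start at minute 94 and finishes at minute 159.
Starch cooking waits on the braise (finishes minute 159), so it starts at minute 159 and finishes at 159 + 49 = minute 208.
Garnish prep needs all of starch cooking (finishes minute 208, plus 20-minute gap → minute 228); vegetable prep (finishes minute 109). That puts its earliest start at minute 228; it finishes at 228 + 25 = minute 253.
The earliest everything can be done is minute 253, which is after the deadline of 238, so it is not possible.

No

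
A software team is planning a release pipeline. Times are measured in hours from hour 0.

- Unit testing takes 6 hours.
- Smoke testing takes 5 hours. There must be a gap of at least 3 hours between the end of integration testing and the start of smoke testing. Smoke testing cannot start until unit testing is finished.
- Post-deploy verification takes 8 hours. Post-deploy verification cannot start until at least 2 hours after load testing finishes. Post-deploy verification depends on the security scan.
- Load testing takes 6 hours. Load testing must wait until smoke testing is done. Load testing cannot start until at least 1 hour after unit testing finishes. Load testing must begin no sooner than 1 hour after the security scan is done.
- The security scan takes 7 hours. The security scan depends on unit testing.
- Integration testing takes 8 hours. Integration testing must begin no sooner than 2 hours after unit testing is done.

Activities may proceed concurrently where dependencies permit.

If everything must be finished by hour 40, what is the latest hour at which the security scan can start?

16

Post-deploy verification has no dependents, so it just needs to finish by hour 40. Starting by 40 − 8 = hour 32 achieves that.
Since post-deploy verification (must start by hour 32, minus 2-hour gap → hour 30) depends on it, load testing must finish by hour 30. Backing off its 6-hour duration gives a latest start of hour 24.
The security scan must finish in time for load testing (must start by hour 24, minus 1-hour gap → hour 23); post-deploy verification (must start by hour 32). The tightest is hour 23, so the security scan must start by 23 − 7 = hour 16.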